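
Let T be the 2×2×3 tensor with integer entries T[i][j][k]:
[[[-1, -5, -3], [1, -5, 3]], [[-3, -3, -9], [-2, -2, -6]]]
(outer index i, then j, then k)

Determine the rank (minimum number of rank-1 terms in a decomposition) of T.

2

Lower bound: the mode-1 unfolding of T (rows indexed by i, columns by (j,k) = (0,0), (0,1), (0,2), (1,0), (1,1), (1,2)) is [[-1, -5, -3, 1, -5, 3], [-3, -3, -9, -2, -2, -6]].
There the 2×2 minor on rows i ∈ {0, 1}, columns (j,k) ∈ {(0,0), (0,1)} is det [[-1, -5], [-3, -3]] = -12 ≠ 0, so this unfolding has rank ≥ 2; CP rank is at least every unfolding rank, so rank(T) ≥ 2. (Flattening ranks never certify an upper bound on CP rank; for that we must actually write T with 2 rank-1 terms.)
Upper bound — finding two terms. Write S_k = T[:,:,k] for the frontal slices: S₀ = [[-1, 1], [-3, -2]], S₁ = [[-5, -5], [-3, -2]], S₂ = [[-3, 3], [-9, -6]].
If T = a₁ ⊗ b₁ ⊗ c₁ + a₂ ⊗ b₂ ⊗ c₂ then each S_k = c₁[k]·a₁b₁ᵀ + c₂[k]·a₂b₂ᵀ. S₀ and S₁ are linearly independent, so a₁b₁ᵀ and a₂b₂ᵀ must span the same plane of matrices: they are the rank-1 matrices of the form x·S₀ + y·S₁.
det(x·S₀ + y·S₁) is 5·x² − 5·y² = 5·(x − y)(x + y), vanishing at (x:y) = (1:1) and (1:-1).
M₁ = S₀ + S₁ = [[-6, -4], [-6, -4]] = (-2)·(1, 1)(3, 2)ᵀ and M₂ = S₀ − S₁ = [[4, 6], [0, 0]] = 2·(1, 0)(2, 3)ᵀ, so take a₁ = (1, 1), b₁ = (3, 2), a₂ = (1, 0), b₂ = (2, 3).
Each slice is an integer combination of E₁ = a₁b₁ᵀ and E₂ = a₂b₂ᵀ: S₀ = −E₁ + E₂, S₁ = −E₁ − E₂, S₂ = −3·E₁ + 3·E₂; reading off coefficients, c₁ = (-1, -1, -3) and c₂ = (1, -1, 3).
Hence T = (1, 1) ⊗ (3, 2) ⊗ (-1, -1, -3) + (1, 0) ⊗ (2, 3) ⊗ (1, -1, 3), so rank(T) ≤ 2.
These bounds meet, so rank(T) = 2.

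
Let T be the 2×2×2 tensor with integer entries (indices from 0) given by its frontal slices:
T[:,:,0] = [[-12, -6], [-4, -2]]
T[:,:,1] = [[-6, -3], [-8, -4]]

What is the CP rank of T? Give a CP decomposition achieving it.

Lower bound: the mode-3 unfolding of T (rows indexed by k, columns by (i,j) = (0,0), (0,1), (1,0), (1,1)) is [[-12, -6, -4, -2], [-6, -3, -8, -4]].
There the 2×2 minor on rows k ∈ {0, 1}, columns (i,j) ∈ {(0,0), (1,0)} is det [[-12, -4], [-6, -8]] = 72 ≠ 0, so this unfolding has rank ≥ 2; CP rank is at least every unfolding rank, so rank(T) ≥ 2. (Flattening ranks never certify an upper bound on CP rank; for that we must actually write T with 2 rank-1 terms.)
Upper bound — finding two terms. Every mode-2 slice of T is a multiple of one matrix: T[:,j,:] = b[j]·M with b = [2, 1] and M = [[-6, -3], [-2, -4]] (rows indexed by i, columns by k). So it suffices to write M as a sum of two rank-1 matrices.
Splitting M by its rows (i = 0, 1), M = [1, 0][-6, -3]ᵀ + [0, 1][-2, -4]ᵀ.
Hence T = [1, 0] ∘ [2, 1] ∘ [-6, -3] + [0, 1] ∘ [2, 1] ∘ [-2, -4], so rank(T) ≤ 2.
These bounds meet, so rank(T) = 2.

rank(T) = 2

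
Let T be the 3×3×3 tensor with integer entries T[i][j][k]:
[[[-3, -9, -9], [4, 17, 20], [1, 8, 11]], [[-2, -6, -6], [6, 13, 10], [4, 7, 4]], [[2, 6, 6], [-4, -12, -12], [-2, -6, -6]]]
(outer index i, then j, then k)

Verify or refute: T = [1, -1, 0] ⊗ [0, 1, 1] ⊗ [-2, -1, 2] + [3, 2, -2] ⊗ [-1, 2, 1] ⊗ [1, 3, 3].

Reconstruct entrywise from the claimed factors. For example, T[2,2,2] = -6 and Σₗ aₗ[2]bₗ[2]cₗ[2] = (0)·(1)·(2) + (-2)·(1)·(3) = -6; checking all 27 entries, every one matches. The claim holds.

Yes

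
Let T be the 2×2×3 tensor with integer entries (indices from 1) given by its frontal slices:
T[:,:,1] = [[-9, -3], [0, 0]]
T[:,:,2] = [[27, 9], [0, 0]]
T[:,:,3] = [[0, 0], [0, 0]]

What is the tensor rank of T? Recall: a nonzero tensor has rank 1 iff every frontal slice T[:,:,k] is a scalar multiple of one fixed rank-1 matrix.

Lower bound: T ≠ 0 (e.g. T[1,1,1] = -9), so rank(T) ≥ 1.
Upper bound: if T = a ⊗ b ⊗ c then every fibre of T is a multiple of the corresponding factor, so read the factors off the fibres through the nonzero entry T[1,1,1] = -9.
The mode-1 fibre T[:,1,1] = [-9, 0] gives a = [1, 0] (primitive direction); the mode-2 fibre T[1,:,1] = [-9, -3] gives b = [3, 1]; then c[k] = T[1,1,k] / (a[1]·b[1]) = [-9, 27, 0] / 3 = [-3, 9, 0].
Expanding [1, 0] ⊗ [3, 1] ⊗ [-3, 9, 0] reproduces all 12 entries of T, so T = [1, 0] ⊗ [3, 1] ⊗ [-3, 9, 0] and rank(T) ≤ 1.
These bounds meet, so rank(T) = 1.

1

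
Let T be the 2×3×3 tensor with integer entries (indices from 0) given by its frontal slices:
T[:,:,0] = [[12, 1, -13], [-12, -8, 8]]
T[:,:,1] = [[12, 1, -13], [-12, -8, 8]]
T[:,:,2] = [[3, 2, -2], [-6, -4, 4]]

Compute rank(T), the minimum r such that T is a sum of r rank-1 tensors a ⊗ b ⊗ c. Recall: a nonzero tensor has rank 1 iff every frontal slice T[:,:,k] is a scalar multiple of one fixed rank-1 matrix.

Lower bound: in the mode-3 unfolding of T (rows indexed by k, columns by (i,j)) the 2×2 minor on rows k ∈ {0, 2}, columns (i,j) ∈ {(0,0), (0,1)} is det [[12, 1], [3, 2]] = 21 ≠ 0, so that unfolding has rank ≥ 2 and hence rank(T) ≥ 2 (CP rank is at least every unfolding rank, though it can be larger).
Upper bound: with S_k = T[:,:,k], the two rank-1 terms a₁b₁ᵀ, a₂b₂ᵀ are the rank-1 members of the pencil x·S₀ + y·S₂.
The 2×2 minor of x·S₀ + y·S₂ on rows {0,1}, columns {0,1} is −84·x² − 42·xy = (-42)·(2·x + y)(x), vanishing at (x:y) = (1:-2) and (0:1).
M₁ = S₀ − 2·S₂ = [[6, -3, -9], [0, 0, 0]] = 3·[1, 0][2, -1, -3]ᵀ and M₂ = S₂ = [[3, 2, -2], [-6, -4, 4]] = [1, -2][3, 2, -2]ᵀ, so take a₁ = [1, 0], b₁ = [2, -1, -3], a₂ = [1, -2], b₂ = [3, 2, -2].
Each slice is an integer combination of E₁ = a₁b₁ᵀ and E₂ = a₂b₂ᵀ: S₀ = 3·E₁ + 2·E₂, S₁ = 3·E₁ + 2·E₂, S₂ = E₂; reading off coefficients, c₁ = [3, 3, 0] and c₂ = [2, 2, 1].
Hence T = [1, 0] ⊗ [2, -1, -3] ⊗ [3, 3, 0] + [1, -2] ⊗ [3, 2, -2] ⊗ [2, 2, 1], so rank(T) ≤ 2.
These bounds meet, so rank(T) = 2.

2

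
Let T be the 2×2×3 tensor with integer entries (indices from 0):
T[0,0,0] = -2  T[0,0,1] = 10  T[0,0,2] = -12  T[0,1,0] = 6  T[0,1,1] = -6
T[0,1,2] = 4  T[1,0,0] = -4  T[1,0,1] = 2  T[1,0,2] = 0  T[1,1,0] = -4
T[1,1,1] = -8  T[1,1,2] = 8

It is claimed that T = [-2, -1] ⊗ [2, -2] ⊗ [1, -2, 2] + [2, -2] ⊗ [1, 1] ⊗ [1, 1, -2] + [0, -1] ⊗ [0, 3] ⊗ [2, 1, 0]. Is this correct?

Reconstruct entry (1,1,0) from the claimed factors: Σₗ aₗ[1]bₗ[1]cₗ[0] = (-1)·(-2)·(1) + (-2)·(1)·(1) + (-1)·(3)·(2) = -6, but T[1,1,0] = -4. The claim is false.

No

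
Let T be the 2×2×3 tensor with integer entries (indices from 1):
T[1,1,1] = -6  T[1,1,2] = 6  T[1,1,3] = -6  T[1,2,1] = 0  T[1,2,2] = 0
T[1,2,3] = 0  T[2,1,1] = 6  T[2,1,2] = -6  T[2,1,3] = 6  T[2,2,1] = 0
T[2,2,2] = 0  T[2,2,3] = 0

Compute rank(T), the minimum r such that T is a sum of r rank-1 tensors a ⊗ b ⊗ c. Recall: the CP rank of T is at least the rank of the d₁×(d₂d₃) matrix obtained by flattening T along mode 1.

Lower bound: T ≠ 0 (e.g. T[1,1,1] = -6), so rank(T) ≥ 1.
Upper bound: if T = a ⊗ b ⊗ c then every fibre of T is a multiple of the corresponding factor, so read the factors off the fibres through the nonzero entry T[1,1,1] = -6.
The mode-1 fibre T[:,1,1] = [-6, 6] gives a = (1, -1) (primitive direction); the mode-2 fibre T[1,:,1] = [-6, 0] gives b = (1, 0); then c[k] = T[1,1,k] / (a[1]·b[1]) = [-6, 6, -6] / 1 = (-6, 6, -6).
Expanding (1, -1) ⊗ (1, 0) ⊗ (-6, 6, -6) reproduces all 12 entries of T, so T = (1, -1) ⊗ (1, 0) ⊗ (-6, 6, -6) and rank(T) ≤ 1.
These bounds meet, so rank(T) = 1.

1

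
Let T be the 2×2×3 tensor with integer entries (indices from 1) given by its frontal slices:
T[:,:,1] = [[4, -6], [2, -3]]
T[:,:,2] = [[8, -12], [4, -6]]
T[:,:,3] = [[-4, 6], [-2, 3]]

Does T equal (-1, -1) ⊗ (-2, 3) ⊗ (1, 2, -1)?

No

Reconstruct entry (1,1,1) from the claimed factors: Σₗ aₗ[1]bₗ[1]cₗ[1] = (-1)·(-2)·(1) = 2, but T[1,1,1] = 4. The claim is false.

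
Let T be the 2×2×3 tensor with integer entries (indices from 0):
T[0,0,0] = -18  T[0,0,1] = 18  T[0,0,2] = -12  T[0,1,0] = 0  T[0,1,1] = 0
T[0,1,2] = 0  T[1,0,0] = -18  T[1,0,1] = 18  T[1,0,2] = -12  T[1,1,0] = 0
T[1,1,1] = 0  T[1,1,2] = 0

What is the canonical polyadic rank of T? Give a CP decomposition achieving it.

rank(T) = 1

Lower bound: T ≠ 0 (e.g. T[0,0,0] = -18), so rank(T) ≥ 1.
Upper bound: if T = a ⊗ b ⊗ c then every fibre of T is a multiple of the corresponding factor, so read the factors off the fibres through the nonzero entry T[0,0,0] = -18.
The mode-1 fibre T[:,0,0] = [-18, -18] gives a = [1, 1] (primitive direction); the mode-2 fibre T[0,:,0] = [-18, 0] gives b = [1, 0]; then c[k] = T[0,0,k] / (a[0]·b[0]) = [-18, 18, -12] / 1 = [-18, 18, -12].
Expanding [1, 1] ⊗ [1, 0] ⊗ [-18, 18, -12] reproduces all 12 entries of T, so T = [1, 1] ⊗ [1, 0] ⊗ [-18, 18, -12] and rank(T) ≤ 1.
These bounds meet, so rank(T) = 1.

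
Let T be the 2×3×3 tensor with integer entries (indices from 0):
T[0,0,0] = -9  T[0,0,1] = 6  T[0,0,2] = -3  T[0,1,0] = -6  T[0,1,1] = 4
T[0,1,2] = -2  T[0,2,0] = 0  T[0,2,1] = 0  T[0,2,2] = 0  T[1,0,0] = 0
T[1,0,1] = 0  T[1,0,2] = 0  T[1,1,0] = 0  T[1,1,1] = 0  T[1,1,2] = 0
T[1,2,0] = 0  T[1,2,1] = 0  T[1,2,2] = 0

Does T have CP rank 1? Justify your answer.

Yes

If T = a ⊗ b ⊗ c then every fibre of T is a multiple of the corresponding factor, so read the factors off the fibres through the nonzero entry T[0,0,0] = -9.
The mode-1 fibre T[:,0,0] = [-9, 0] gives a = (1, 0) (primitive direction); the mode-2 fibre T[0,:,0] = [-9, -6, 0] gives b = (3, 2, 0); then c[k] = T[0,0,k] / (a[0]·b[0]) = [-9, 6, -3] / 3 = (-3, 2, -1).
Expanding (1, 0) ⊗ (3, 2, 0) ⊗ (-3, 2, -1) reproduces all 18 entries of T, so T = (1, 0) ⊗ (3, 2, 0) ⊗ (-3, 2, -1) and rank(T) ≤ 1.
Equivalently every frontal slice T[:,:,k] is c[k] times the rank-1 matrix (1, 0) ⊗ (3, 2, 0). So T has rank 1 (it is nonzero).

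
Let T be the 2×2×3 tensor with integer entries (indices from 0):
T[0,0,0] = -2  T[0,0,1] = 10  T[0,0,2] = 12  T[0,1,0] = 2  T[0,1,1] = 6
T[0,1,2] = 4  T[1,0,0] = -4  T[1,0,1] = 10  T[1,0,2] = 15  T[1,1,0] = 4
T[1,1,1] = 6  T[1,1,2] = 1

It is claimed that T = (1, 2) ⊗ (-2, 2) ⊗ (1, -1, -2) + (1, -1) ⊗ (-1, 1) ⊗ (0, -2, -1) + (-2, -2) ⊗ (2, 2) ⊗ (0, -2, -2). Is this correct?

Reconstruct entry (0,0,1) from the claimed factors: Σₗ aₗ[0]bₗ[0]cₗ[1] = (1)·(-2)·(-1) + (1)·(-1)·(-2) + (-2)·(2)·(-2) = 12, but T[0,0,1] = 10. The claim is false.

No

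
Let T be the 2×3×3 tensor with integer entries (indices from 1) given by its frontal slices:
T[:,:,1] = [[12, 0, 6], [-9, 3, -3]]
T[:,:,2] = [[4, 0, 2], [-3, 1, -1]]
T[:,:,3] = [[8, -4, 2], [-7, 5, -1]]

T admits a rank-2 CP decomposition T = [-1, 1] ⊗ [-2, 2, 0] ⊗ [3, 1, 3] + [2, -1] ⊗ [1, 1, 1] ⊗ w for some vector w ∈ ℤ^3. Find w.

w = [3, 1, 1]

Subtract the known terms from T to get the rank-1 residual R = [2, -1] ⊗ [1, 1, 1] ⊗ w, so R[i,j,k] = a[i]·b[j]·w[k]. Pick indices with nonzero a[1]·b[1] = (2)·(1) = 2. Only the fibre through (1,1,·) is needed: R[1,1,:] = T[1,1,:] − Σₗ aₗ[1]bₗ[1]cₗ = [12, 4, 8] − (-1)·(-2)·[3, 1, 3] = [6, 2, 2]. Then w[k] = R[1,1,k] / 2 for each k, giving w = [6, 2, 2] / 2 = [3, 1, 1].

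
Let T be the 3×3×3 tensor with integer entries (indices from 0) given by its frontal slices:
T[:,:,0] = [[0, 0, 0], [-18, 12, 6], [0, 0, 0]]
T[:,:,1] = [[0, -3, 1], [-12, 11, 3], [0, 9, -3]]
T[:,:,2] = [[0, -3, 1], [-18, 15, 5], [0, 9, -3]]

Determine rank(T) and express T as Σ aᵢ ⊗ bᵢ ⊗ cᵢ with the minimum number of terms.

Lower bound: in the mode-3 unfolding of T (rows indexed by k, columns by (i,j)) the 2×2 minor on rows k ∈ {0, 1}, columns (i,j) ∈ {(0,1), (1,0)} is det [[0, -18], [-3, -12]] = -54 ≠ 0, so that unfolding has rank ≥ 2 and hence rank(T) ≥ 2 (CP rank is at least every unfolding rank, though it can be larger).
Upper bound: with S_k = T[:,:,k], the two rank-1 terms a₁b₁ᵀ, a₂b₂ᵀ are the rank-1 members of the pencil x·S₀ + y·S₁.
The 2×2 minor of x·S₀ + y·S₁ on rows {0,1}, columns {0,1} is −54·xy − 36·y² = (-18)·(3·x + 2·y)(y), vanishing at (x:y) = (2:-3) and (1:0).
M₁ = 2·S₀ − 3·S₁ = [[0, 9, -3], [0, -9, 3], [0, -27, 9]] = 3·(1, -1, -3)(0, 3, -1)ᵀ and M₂ = S₀ = [[0, 0, 0], [-18, 12, 6], [0, 0, 0]] = (-6)·(0, 1, 0)(3, -2, -1)ᵀ, so take a₁ = (1, -1, -3), b₁ = (0, 3, -1), a₂ = (0, 1, 0), b₂ = (3, -2, -1).
Each slice is an integer combination of E₁ = a₁b₁ᵀ and E₂ = a₂b₂ᵀ: S₀ = −6·E₂, S₁ = −E₁ − 4·E₂, S₂ = −E₁ − 6·E₂; reading off coefficients, c₁ = (0, -1, -1) and c₂ = (-6, -4, -6).
Hence T = (1, -1, -3) ⊗ (0, 3, -1) ⊗ (0, -1, -1) + (0, 1, 0) ⊗ (3, -2, -1) ⊗ (-6, -4, -6), so rank(T) ≤ 2.
These bounds meet, so rank(T) = 2.

rank(T) = 2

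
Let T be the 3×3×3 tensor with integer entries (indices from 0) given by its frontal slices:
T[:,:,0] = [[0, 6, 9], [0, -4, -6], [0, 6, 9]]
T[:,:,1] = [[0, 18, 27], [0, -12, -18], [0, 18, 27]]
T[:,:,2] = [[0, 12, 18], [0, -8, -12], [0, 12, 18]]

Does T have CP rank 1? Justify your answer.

If T = a ⊗ b ⊗ c then every fibre of T is a multiple of the corresponding factor, so read the factors off the fibres through the nonzero entry T[0,1,0] = 6.
The mode-1 fibre T[:,1,0] = [6, -4, 6] gives a = [3, -2, 3] (primitive direction); the mode-2 fibre T[0,:,0] = [0, 6, 9] gives b = [0, 2, 3]; then c[k] = T[0,1,k] / (a[0]·b[1]) = [6, 18, 12] / 6 = [1, 3, 2].
Expanding [3, -2, 3] ⊗ [0, 2, 3] ⊗ [1, 3, 2] reproduces all 27 entries of T, so T = [3, -2, 3] ⊗ [0, 2, 3] ⊗ [1, 3, 2] and rank(T) ≤ 1.
Equivalently every frontal slice T[:,:,k] is c[k] times the rank-1 matrix [3, -2, 3] ⊗ [0, 2, 3]. So T has rank 1 (it is nonzero).

Yes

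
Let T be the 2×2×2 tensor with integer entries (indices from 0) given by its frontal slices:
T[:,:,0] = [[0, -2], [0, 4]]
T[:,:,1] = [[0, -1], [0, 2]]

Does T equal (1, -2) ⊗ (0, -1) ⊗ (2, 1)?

Yes

Reconstruct entrywise from the claimed factors. For example, T[1,0,0] = 0 and Σₗ aₗ[1]bₗ[0]cₗ[0] = (-2)·(0)·(2) = 0; checking all 8 entries, every one matches. The claim holds.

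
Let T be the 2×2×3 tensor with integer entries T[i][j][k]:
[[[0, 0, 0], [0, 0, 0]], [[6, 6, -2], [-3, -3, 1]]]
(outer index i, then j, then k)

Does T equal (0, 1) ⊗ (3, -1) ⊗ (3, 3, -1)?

No

Reconstruct entry (1,0,0) from the claimed factors: Σₗ aₗ[1]bₗ[0]cₗ[0] = (1)·(3)·(3) = 9, but T[1,0,0] = 6. The claim is false.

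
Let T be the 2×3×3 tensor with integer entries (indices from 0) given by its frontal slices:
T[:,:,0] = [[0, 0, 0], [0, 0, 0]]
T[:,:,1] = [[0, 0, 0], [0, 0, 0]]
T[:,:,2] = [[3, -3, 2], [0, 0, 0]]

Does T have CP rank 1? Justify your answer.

Yes

If T = a ∘ b ∘ c then every fibre of T is a multiple of the corresponding factor, so read the factors off the fibres through the nonzero entry T[0,0,2] = 3.
The mode-1 fibre T[:,0,2] = [3, 0] gives a = [1, 0] (primitive direction); the mode-2 fibre T[0,:,2] = [3, -3, 2] gives b = [3, -3, 2]; then c[k] = T[0,0,k] / (a[0]·b[0]) = [0, 0, 3] / 3 = [0, 0, 1].
Expanding [1, 0] ∘ [3, -3, 2] ∘ [0, 0, 1] reproduces all 18 entries of T, so T = [1, 0] ∘ [3, -3, 2] ∘ [0, 0, 1] and rank(T) ≤ 1.
Equivalently every frontal slice T[:,:,k] is c[k] times the rank-1 matrix [1, 0] ∘ [3, -3, 2]. So T has rank 1 (it is nonzero).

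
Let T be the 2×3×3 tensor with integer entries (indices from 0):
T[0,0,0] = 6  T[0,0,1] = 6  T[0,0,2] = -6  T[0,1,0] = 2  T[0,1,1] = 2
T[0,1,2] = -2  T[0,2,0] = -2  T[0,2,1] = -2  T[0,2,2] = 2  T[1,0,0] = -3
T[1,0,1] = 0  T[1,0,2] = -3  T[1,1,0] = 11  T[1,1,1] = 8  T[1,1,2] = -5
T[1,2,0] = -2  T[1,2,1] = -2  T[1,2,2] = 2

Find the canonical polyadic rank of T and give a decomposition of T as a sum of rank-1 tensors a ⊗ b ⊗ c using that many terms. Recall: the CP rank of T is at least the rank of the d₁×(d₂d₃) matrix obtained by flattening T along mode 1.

Lower bound: in the mode-1 unfolding of T (rows indexed by i, columns by (j,k)) the 2×2 minor on rows i ∈ {0, 1}, columns (j,k) ∈ {(0,0), (0,1)} is det [[6, 6], [-3, 0]] = 18 ≠ 0, so that unfolding has rank ≥ 2 and hence rank(T) ≥ 2 (CP rank is at least every unfolding rank, though it can be larger).
Upper bound: with S_k = T[:,:,k], the two rank-1 terms a₁b₁ᵀ, a₂b₂ᵀ are the rank-1 members of the pencil x·S₀ + y·S₁.
The 2×2 minor of x·S₀ + y·S₁ on rows {0,1}, columns {0,1} is 72·x² + 120·xy + 48·y² = 24·(3·x + 2·y)(x + y), vanishing at (x:y) = (2:-3) and (1:-1).
M₁ = 2·S₀ − 3·S₁ = [[-6, -2, 2], [-6, -2, 2]] = (-2)·[1, 1][3, 1, -1]ᵀ and M₂ = S₀ − S₁ = [[0, 0, 0], [-3, 3, 0]] = (-3)·[0, 1][1, -1, 0]ᵀ, so take a₁ = [1, 1], b₁ = [3, 1, -1], a₂ = [0, 1], b₂ = [1, -1, 0].
Each slice is an integer combination of E₁ = a₁b₁ᵀ and E₂ = a₂b₂ᵀ: S₀ = 2·E₁ − 9·E₂, S₁ = 2·E₁ − 6·E₂, S₂ = −2·E₁ + 3·E₂; reading off coefficients, c₁ = [2, 2, -2] and c₂ = [-9, -6, 3].
Hence T = [1, 1] ⊗ [3, 1, -1] ⊗ [2, 2, -2] + [0, 1] ⊗ [1, -1, 0] ⊗ [-9, -6, 3], so rank(T) ≤ 2.
These bounds meet, so rank(T) = 2.

rank(T) = 2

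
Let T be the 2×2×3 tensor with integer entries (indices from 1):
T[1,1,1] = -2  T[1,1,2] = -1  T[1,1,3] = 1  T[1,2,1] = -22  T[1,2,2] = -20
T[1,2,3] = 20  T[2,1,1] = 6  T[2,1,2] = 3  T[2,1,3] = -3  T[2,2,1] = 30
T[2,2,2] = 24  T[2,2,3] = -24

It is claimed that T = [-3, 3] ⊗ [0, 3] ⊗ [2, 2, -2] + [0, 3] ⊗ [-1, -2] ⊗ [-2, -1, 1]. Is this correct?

No

Reconstruct entry (1,1,1) from the claimed factors: Σₗ aₗ[1]bₗ[1]cₗ[1] = (-3)·(0)·(2) + (0)·(-1)·(-2) = 0, but T[1,1,1] = -2. The claim is false.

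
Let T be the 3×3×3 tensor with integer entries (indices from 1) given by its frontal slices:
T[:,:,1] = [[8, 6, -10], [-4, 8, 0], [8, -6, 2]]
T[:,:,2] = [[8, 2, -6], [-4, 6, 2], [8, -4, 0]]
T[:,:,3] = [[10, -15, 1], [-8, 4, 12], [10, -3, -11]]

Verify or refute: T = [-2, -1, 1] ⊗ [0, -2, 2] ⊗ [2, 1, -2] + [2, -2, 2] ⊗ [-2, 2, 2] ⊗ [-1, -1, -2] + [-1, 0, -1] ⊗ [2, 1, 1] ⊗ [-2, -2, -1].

Reconstruct entrywise from the claimed factors. For example, T[2,1,3] = -8 and Σₗ aₗ[2]bₗ[1]cₗ[3] = (-1)·(0)·(-2) + (-2)·(-2)·(-2) + (0)·(2)·(-1) = -8; checking all 27 entries, every one matches. The claim holds.

Yes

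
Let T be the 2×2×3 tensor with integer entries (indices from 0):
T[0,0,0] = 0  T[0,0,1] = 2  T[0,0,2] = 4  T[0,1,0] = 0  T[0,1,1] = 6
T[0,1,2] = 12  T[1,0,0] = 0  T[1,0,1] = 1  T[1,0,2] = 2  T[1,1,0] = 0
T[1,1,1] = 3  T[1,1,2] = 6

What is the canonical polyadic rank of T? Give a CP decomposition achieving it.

Lower bound: T ≠ 0 (e.g. T[0,0,1] = 2), so rank(T) ≥ 1.
Upper bound: the mode-1 fibre T[:,0,1] = [2, 1] gives a = [2, 1] (primitive direction); the mode-2 fibre T[0,:,1] = [2, 6] gives b = [1, 3]; then c[k] = T[0,0,k] / (a[0]·b[0]) = [0, 2, 4] / 2 = [0, 1, 2].
Expanding [2, 1] ⊗ [1, 3] ⊗ [0, 1, 2] reproduces all 12 entries of T, so T = [2, 1] ⊗ [1, 3] ⊗ [0, 1, 2] and rank(T) ≤ 1.
These bounds meet, so rank(T) = 1.

rank(T) = 1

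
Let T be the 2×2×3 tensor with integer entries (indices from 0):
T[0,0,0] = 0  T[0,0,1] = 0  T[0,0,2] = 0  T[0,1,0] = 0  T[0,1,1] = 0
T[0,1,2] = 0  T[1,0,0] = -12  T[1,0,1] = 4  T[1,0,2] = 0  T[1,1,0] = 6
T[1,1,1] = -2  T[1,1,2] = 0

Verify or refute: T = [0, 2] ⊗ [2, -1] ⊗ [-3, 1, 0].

Reconstruct entrywise from the claimed factors. For example, T[0,1,1] = 0 and Σₗ aₗ[0]bₗ[1]cₗ[1] = (0)·(-1)·(1) = 0; checking all 12 entries, every one matches. The claim holds.

Yes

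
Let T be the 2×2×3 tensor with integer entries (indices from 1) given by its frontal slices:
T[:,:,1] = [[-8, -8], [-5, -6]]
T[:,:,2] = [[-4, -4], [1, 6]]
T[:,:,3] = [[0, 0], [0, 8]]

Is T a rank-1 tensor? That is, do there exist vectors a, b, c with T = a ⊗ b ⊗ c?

The mode-3 unfolding of T (rows indexed by k, columns by (i,j) = (1,1), (1,2), (2,1), (2,2)) is [[-8, -8, -5, -6], [-4, -4, 1, 6], [0, 0, 0, 8]].
There the 3×3 minor on rows k ∈ {1, 2, 3}, columns (i,j) ∈ {(1,1), (2,1), (2,2)} is det [[-8, -5, -6], [-4, 1, 6], [0, 0, 8]] = -224 ≠ 0, so this unfolding has rank ≥ 3; CP rank is at least every unfolding rank, so rank(T) ≥ 3.
In particular rank(T) ≥ 3 > 1, so T is not rank-1.

No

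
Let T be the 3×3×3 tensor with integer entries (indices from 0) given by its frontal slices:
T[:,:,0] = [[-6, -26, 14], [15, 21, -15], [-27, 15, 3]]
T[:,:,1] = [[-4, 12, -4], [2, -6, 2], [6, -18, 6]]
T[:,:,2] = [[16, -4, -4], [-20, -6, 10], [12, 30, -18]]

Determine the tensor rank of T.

Lower bound: the mode-3 unfolding of T (rows indexed by k, columns by (i,j) = (0,0), (0,1), (0,2), (1,0), (1,1), (1,2), (2,0), (2,1), (2,2)) is [[-6, -26, 14, 15, 21, -15, -27, 15, 3], [-4, 12, -4, 2, -6, 2, 6, -18, 6], [16, -4, -4, -20, -6, 10, 12, 30, -18]].
There the 2×2 minor on rows k ∈ {0, 1}, columns (i,j) ∈ {(0,0), (0,1)} is det [[-6, -26], [-4, 12]] = -176 ≠ 0, so this unfolding has rank ≥ 2; CP rank is at least every unfolding rank, so rank(T) ≥ 2. (Flattening ranks never certify an upper bound on CP rank; for that we must actually write T with 2 rank-1 terms.)
Upper bound — finding two terms. Write S_k = T[:,:,k] for the frontal slices: S₀ = [[-6, -26, 14], [15, 21, -15], [-27, 15, 3]], S₁ = [[-4, 12, -4], [2, -6, 2], [6, -18, 6]], S₂ = [[16, -4, -4], [-20, -6, 10], [12, 30, -18]].
If T = a₁ ∘ b₁ ∘ c₁ + a₂ ∘ b₂ ∘ c₂ then each S_k = c₁[k]·a₁b₁ᵀ + c₂[k]·a₂b₂ᵀ. S₀ and S₁ are linearly independent, so a₁b₁ᵀ and a₂b₂ᵀ must span the same plane of matrices: they are the rank-1 matrices of the form x·S₀ + y·S₁.
The 2×2 minor of x·S₀ + y·S₁ on rows {0,1}, columns {0,1} is 264·x² − 176·xy = 88·(3·x − 2·y)(x), vanishing at (x:y) = (2:3) and (0:1).
M₁ = 2·S₀ + 3·S₁ = [[-24, -16, 16], [36, 24, -24], [-36, -24, 24]] = (-4)·[2, -3, 3][3, 2, -2]ᵀ and M₂ = S₁ = [[-4, 12, -4], [2, -6, 2], [6, -18, 6]] = (-2)·[2, -1, -3][1, -3, 1]ᵀ, so take a₁ = [2, -3, 3], b₁ = [3, 2, -2], a₂ = [2, -1, -3], b₂ = [1, -3, 1].
Each slice is an integer combination of E₁ = a₁b₁ᵀ and E₂ = a₂b₂ᵀ: S₀ = −2·E₁ + 3·E₂, S₁ = −2·E₂, S₂ = 2·E₁ + 2·E₂; reading off coefficients, c₁ = [-2, 0, 2] and c₂ = [3, -2, 2].
Hence T = [2, -3, 3] ∘ [3, 2, -2] ∘ [-2, 0, 2] + [2, -1, -3] ∘ [1, -3, 1] ∘ [3, -2, 2], so rank(T) ≤ 2.
These bounds meet, so rank(T) = 2.

2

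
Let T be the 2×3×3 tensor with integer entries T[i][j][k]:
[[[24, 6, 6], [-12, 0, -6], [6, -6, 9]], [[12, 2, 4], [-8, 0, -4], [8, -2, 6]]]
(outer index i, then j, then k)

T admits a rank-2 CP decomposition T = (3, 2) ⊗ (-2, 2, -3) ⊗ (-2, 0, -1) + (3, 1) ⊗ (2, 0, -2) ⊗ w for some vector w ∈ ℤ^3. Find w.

w = (2, 1, 0)

Subtract the known terms from T to get the rank-1 residual R = (3, 1) ⊗ (2, 0, -2) ⊗ w, so R[i,j,k] = a[i]·b[j]·w[k]. Pick indices with nonzero a[0]·b[0] = (3)·(2) = 6. Only the fibre through (0,0,·) is needed: R[0,0,:] = T[0,0,:] − Σₗ aₗ[0]bₗ[0]cₗ = [24, 6, 6] − (3)·(-2)·(-2, 0, -1) = [12, 6, 0]. Then w[k] = R[0,0,k] / 6 for each k, giving w = [12, 6, 0] / 6 = (2, 1, 0).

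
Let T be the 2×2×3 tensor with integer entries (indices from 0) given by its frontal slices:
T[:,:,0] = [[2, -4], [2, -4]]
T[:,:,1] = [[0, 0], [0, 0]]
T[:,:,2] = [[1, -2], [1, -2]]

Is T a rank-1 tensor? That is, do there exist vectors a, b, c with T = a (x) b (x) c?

Yes

The mode-1 fibre T[:,0,0] = [2, 2] gives a = (1, 1) (primitive direction); the mode-2 fibre T[0,:,0] = [2, -4] gives b = (1, -2); then c[k] = T[0,0,k] / (a[0]·b[0]) = [2, 0, 1] / 1 = (2, 0, 1).
Expanding (1, 1) (x) (1, -2) (x) (2, 0, 1) reproduces all 12 entries of T, so T = (1, 1) (x) (1, -2) (x) (2, 0, 1) and rank(T) ≤ 1.
Equivalently every frontal slice T[:,:,k] is c[k] times the rank-1 matrix (1, 1) (x) (1, -2). So T has rank 1 (it is nonzero).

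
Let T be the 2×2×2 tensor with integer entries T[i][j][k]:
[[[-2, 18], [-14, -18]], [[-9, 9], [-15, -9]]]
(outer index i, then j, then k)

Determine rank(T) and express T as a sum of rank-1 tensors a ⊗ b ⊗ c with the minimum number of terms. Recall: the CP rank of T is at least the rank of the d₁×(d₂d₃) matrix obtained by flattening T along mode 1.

Lower bound: in the mode-2 unfolding of T (rows indexed by j, columns by (i,k)) the 2×2 minor on rows j ∈ {0, 1}, columns (i,k) ∈ {(0,0), (0,1)} is det [[-2, 18], [-14, -18]] = 288 ≠ 0, so that unfolding has rank ≥ 2 and hence rank(T) ≥ 2 (CP rank is at least every unfolding rank, though it can be larger).
Upper bound: with S_k = T[:,:,k], the two rank-1 terms a₁b₁ᵀ, a₂b₂ᵀ are the rank-1 members of the pencil x·S₀ + y·S₁.
det(x·S₀ + y·S₁) is −96·x² − 288·xy = (-96)·(x + 3·y)(x), vanishing at (x:y) = (3:-1) and (0:1).
M₁ = 3·S₀ − S₁ = [[-24, -24], [-36, -36]] = (-12)·[2, 3][1, 1]ᵀ and M₂ = S₁ = [[18, -18], [9, -9]] = 9·[2, 1][1, -1]ᵀ, so take a₁ = [2, 3], b₁ = [1, 1], a₂ = [2, 1], b₂ = [1, -1].
Each slice is an integer combination of E₁ = a₁b₁ᵀ and E₂ = a₂b₂ᵀ: S₀ = −4·E₁ + 3·E₂, S₁ = 9·E₂; reading off coefficients, c₁ = [-4, 0] and c₂ = [3, 9].
Hence T = [2, 3] ⊗ [1, 1] ⊗ [-4, 0] + [2, 1] ⊗ [1, -1] ⊗ [3, 9], so rank(T) ≤ 2.
These bounds meet, so rank(T) = 2.

rank(T) = 2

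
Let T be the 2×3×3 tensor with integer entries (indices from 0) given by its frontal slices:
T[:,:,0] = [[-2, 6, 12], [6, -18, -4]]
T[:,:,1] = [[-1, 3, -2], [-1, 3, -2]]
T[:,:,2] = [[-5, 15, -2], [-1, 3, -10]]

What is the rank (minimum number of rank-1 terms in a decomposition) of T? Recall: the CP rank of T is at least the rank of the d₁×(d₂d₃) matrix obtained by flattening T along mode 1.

2

Lower bound: the mode-2 unfolding of T (rows indexed by j, columns by (i,k) = (0,0), (0,1), (0,2), (1,0), (1,1), (1,2)) is [[-2, -1, -5, 6, -1, -1], [6, 3, 15, -18, 3, 3], [12, -2, -2, -4, -2, -10]].
There the 2×2 minor on rows j ∈ {0, 2}, columns (i,k) ∈ {(0,0), (0,1)} is det [[-2, -1], [12, -2]] = 16 ≠ 0, so this unfolding has rank ≥ 2; CP rank is at least every unfolding rank, so rank(T) ≥ 2. (Unfolding ranks only ever bound the CP rank from below — rank(T) can be strictly larger than all of them — so the matching upper bound has to come from an explicit 2-term decomposition.)
Upper bound — finding two terms. Write S_k = T[:,:,k] for the frontal slices: S₀ = [[-2, 6, 12], [6, -18, -4]], S₁ = [[-1, 3, -2], [-1, 3, -2]], S₂ = [[-5, 15, -2], [-1, 3, -10]].
If T = a₁ ⊗ b₁ ⊗ c₁ + a₂ ⊗ b₂ ⊗ c₂ then each S_k = c₁[k]·a₁b₁ᵀ + c₂[k]·a₂b₂ᵀ. S₀ and S₁ are linearly independent, so a₁b₁ᵀ and a₂b₂ᵀ must span the same plane of matrices: they are the rank-1 matrices of the form x·S₀ + y·S₁.
The 2×2 minor of x·S₀ + y·S₁ on rows {0,1}, columns {0,2} is −64·x² + 32·xy = (-32)·(2·x − y)(x), vanishing at (x:y) = (1:2) and (0:1).
M₁ = S₀ + 2·S₁ = [[-4, 12, 8], [4, -12, -8]] = (-4)·[1, -1][1, -3, -2]ᵀ and M₂ = S₁ = [[-1, 3, -2], [-1, 3, -2]] = −[1, 1][1, -3, 2]ᵀ, so take a₁ = [1, -1], b₁ = [1, -3, -2], a₂ = [1, 1], b₂ = [1, -3, 2].
Each slice is an integer combination of E₁ = a₁b₁ᵀ and E₂ = a₂b₂ᵀ: S₀ = −4·E₁ + 2·E₂, S₁ = −E₂, S₂ = −2·E₁ − 3·E₂; reading off coefficients, c₁ = [-4, 0, -2] and c₂ = [2, -1, -3].
Hence T = [1, -1] ⊗ [1, -3, -2] ⊗ [-4, 0, -2] + [1, 1] ⊗ [1, -3, 2] ⊗ [2, -1, -3], so rank(T) ≤ 2.
These bounds meet, so rank(T) = 2.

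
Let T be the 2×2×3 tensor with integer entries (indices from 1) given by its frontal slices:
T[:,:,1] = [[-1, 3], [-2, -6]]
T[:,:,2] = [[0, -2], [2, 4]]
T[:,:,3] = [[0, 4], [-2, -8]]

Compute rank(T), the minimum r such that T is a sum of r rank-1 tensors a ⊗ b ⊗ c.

3

Lower bound: the mode-3 unfolding of T (rows indexed by k, columns by (i,j) = (1,1), (1,2), (2,1), (2,2)) is [[-1, 3, -2, -6], [0, -2, 2, 4], [0, 4, -2, -8]].
There the 3×3 minor on rows k ∈ {1, 2, 3}, columns (i,j) ∈ {(1,1), (1,2), (2,1)} is det [[-1, 3, -2], [0, -2, 2], [0, 4, -2]] = 4 ≠ 0, so this unfolding has rank ≥ 3; CP rank is at least every unfolding rank, so rank(T) ≥ 3. (Flattening ranks never certify an upper bound on CP rank; for that we must actually write T with 3 rank-1 terms.)
Upper bound: T is a sum of 3 rank-1 terms, T = (0, 1) ⊗ (1, 0) ⊗ (-4, 2, -2) + (1, -2) ⊗ (0, 1) ⊗ (4, -2, 4) + (1, -2) ⊗ (1, 1) ⊗ (-1, 0, 0) (one valid choice — decompositions are not unique — normalised so each a, b is primitive with positive first nonzero entry; check it by expanding all entries), so rank(T) ≤ 3.
These bounds meet, so rank(T) = 3.
Check entry T[1,2,2] = -2: (0)·(0)·(2) + (1)·(1)·(-2) + (1)·(1)·(0) = -2.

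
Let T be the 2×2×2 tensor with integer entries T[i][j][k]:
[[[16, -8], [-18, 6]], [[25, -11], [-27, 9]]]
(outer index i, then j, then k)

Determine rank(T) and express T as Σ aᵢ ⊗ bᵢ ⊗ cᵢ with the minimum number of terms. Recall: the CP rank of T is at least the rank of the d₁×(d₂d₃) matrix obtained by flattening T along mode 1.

rank(T) = 2

Lower bound: in the mode-3 unfolding of T (rows indexed by k, columns by (i,j)) the 2×2 minor on rows k ∈ {0, 1}, columns (i,j) ∈ {(0,0), (0,1)} is det [[16, -18], [-8, 6]] = -48 ≠ 0, so that unfolding has rank ≥ 2 and hence rank(T) ≥ 2 (CP rank is at least every unfolding rank, though it can be larger).
Upper bound: with S_k = T[:,:,k], the two rank-1 terms a₁b₁ᵀ, a₂b₂ᵀ are the rank-1 members of the pencil x·S₀ + y·S₁.
det(x·S₀ + y·S₁) is 18·x² + 12·xy − 6·y² = 6·(3·x − y)(x + y), vanishing at (x:y) = (1:3) and (1:-1).
M₁ = S₀ + 3·S₁ = [[-8, 0], [-8, 0]] = (-8)·(1, 1)(1, 0)ᵀ and M₂ = S₀ − S₁ = [[24, -24], [36, -36]] = 12·(2, 3)(1, -1)ᵀ, so take a₁ = (1, 1), b₁ = (1, 0), a₂ = (2, 3), b₂ = (1, -1).
Each slice is an integer combination of E₁ = a₁b₁ᵀ and E₂ = a₂b₂ᵀ: S₀ = −2·E₁ + 9·E₂, S₁ = −2·E₁ − 3·E₂; reading off coefficients, c₁ = (-2, -2) and c₂ = (9, -3).
Hence T = (1, 1) ⊗ (1, 0) ⊗ (-2, -2) + (2, 3) ⊗ (1, -1) ⊗ (9, -3), so rank(T) ≤ 2.
These bounds meet, so rank(T) = 2.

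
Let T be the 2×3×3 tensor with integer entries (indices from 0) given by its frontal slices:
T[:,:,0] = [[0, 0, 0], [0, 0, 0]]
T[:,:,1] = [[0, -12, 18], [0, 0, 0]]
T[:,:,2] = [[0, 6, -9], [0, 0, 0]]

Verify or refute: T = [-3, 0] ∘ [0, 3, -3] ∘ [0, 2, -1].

Reconstruct entry (0,1,1) from the claimed factors: Σₗ aₗ[0]bₗ[1]cₗ[1] = (-3)·(3)·(2) = -18, but T[0,1,1] = -12. The claim is false.

No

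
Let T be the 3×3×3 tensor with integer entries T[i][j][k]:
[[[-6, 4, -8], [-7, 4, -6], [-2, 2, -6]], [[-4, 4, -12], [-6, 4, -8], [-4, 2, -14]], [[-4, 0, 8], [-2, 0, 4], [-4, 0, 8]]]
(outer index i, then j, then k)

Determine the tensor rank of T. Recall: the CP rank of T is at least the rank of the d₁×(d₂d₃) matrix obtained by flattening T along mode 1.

3

Lower bound: in the mode-1 unfolding of T (rows indexed by i, columns by (j,k)) the 3×3 minor on rows i ∈ {0, 1, 2}, columns (j,k) ∈ {(0,0), (0,1), (2,0)} is det [[-6, 4, -2], [-4, 4, -4], [-4, 0, -4]] = 64 ≠ 0, so that unfolding has rank ≥ 3 and hence rank(T) ≥ 3 (CP rank is at least every unfolding rank, though it can be larger).
Upper bound: T is a sum of 3 rank-1 terms, T = [0, 1, 0] (x) [0, 0, 1] (x) [-4, 0, -4] + [1, 1, 0] (x) [2, 2, 1] (x) [-4, 2, -2] + [1, 2, -2] (x) [2, 1, 2] (x) [1, 0, -2] (written with every a and b primitive with positive leading entry and the scale carried by c; CP decompositions are not unique, and this one is verified by expanding entrywise), so rank(T) ≤ 3.
These bounds meet, so rank(T) = 3.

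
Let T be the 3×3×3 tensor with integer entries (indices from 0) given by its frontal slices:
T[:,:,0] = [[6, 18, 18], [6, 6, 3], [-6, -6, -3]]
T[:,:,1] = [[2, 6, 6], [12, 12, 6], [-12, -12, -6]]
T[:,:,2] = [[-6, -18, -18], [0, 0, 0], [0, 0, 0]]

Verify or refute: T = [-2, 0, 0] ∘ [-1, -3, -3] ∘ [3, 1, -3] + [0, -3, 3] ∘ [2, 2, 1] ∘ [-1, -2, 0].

Reconstruct entrywise from the claimed factors. For example, T[1,2,0] = 3 and Σₗ aₗ[1]bₗ[2]cₗ[0] = (0)·(-3)·(3) + (-3)·(1)·(-1) = 3; checking all 27 entries, every one matches. The claim holds.

Yes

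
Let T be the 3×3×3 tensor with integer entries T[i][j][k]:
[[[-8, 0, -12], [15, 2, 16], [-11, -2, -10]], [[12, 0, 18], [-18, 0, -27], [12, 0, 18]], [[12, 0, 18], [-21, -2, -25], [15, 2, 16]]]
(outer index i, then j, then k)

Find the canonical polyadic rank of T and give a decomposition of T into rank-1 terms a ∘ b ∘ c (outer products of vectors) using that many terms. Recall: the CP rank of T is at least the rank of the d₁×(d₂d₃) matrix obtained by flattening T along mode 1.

rank(T) = 2

Lower bound: the mode-2 unfolding of T (rows indexed by j, columns by (i,k) = (0,0), (0,1), (0,2), (1,0), (1,1), (1,2), (2,0), (2,1), (2,2)) is [[-8, 0, -12, 12, 0, 18, 12, 0, 18], [15, 2, 16, -18, 0, -27, -21, -2, -25], [-11, -2, -10, 12, 0, 18, 15, 2, 16]].
There the 2×2 minor on rows j ∈ {0, 1}, columns (i,k) ∈ {(0,0), (0,1)} is det [[-8, 0], [15, 2]] = -16 ≠ 0, so this unfolding has rank ≥ 2; CP rank is at least every unfolding rank, so rank(T) ≥ 2. (This is only a lower bound: in general the CP rank may exceed every unfolding rank, so we still need to exhibit 2 rank-1 terms summing to T.)
Upper bound — finding two terms. Write S_k = T[:,:,k] for the frontal slices: S₀ = [[-8, 15, -11], [12, -18, 12], [12, -21, 15]], S₁ = [[0, 2, -2], [0, 0, 0], [0, -2, 2]], S₂ = [[-12, 16, -10], [18, -27, 18], [18, -25, 16]].
If T = a₁ ∘ b₁ ∘ c₁ + a₂ ∘ b₂ ∘ c₂ then each S_k = c₁[k]·a₁b₁ᵀ + c₂[k]·a₂b₂ᵀ. S₀ and S₁ are linearly independent, so a₁b₁ᵀ and a₂b₂ᵀ must span the same plane of matrices: they are the rank-1 matrices of the form x·S₀ + y·S₁.
The 2×2 minor of x·S₀ + y·S₁ on rows {0,1}, columns {0,1} is −36·x² − 24·xy = (-12)·(3·x + 2·y)(x), vanishing at (x:y) = (2:-3) and (0:1).
M₁ = 2·S₀ − 3·S₁ = [[-16, 24, -16], [24, -36, 24], [24, -36, 24]] = (-4)·(2, -3, -3)(2, -3, 2)ᵀ and M₂ = S₁ = [[0, 2, -2], [0, 0, 0], [0, -2, 2]] = 2·(1, 0, -1)(0, 1, -1)ᵀ, so take a₁ = (2, -3, -3), b₁ = (2, -3, 2), a₂ = (1, 0, -1), b₂ = (0, 1, -1).
Each slice is an integer combination of E₁ = a₁b₁ᵀ and E₂ = a₂b₂ᵀ: S₀ = −2·E₁ + 3·E₂, S₁ = 2·E₂, S₂ = −3·E₁ − 2·E₂; reading off coefficients, c₁ = (-2, 0, -3) and c₂ = (3, 2, -2).
Hence T = (2, -3, -3) ∘ (2, -3, 2) ∘ (-2, 0, -3) + (1, 0, -1) ∘ (0, 1, -1) ∘ (3, 2, -2), so rank(T) ≤ 2.
These bounds meet, so rank(T) = 2.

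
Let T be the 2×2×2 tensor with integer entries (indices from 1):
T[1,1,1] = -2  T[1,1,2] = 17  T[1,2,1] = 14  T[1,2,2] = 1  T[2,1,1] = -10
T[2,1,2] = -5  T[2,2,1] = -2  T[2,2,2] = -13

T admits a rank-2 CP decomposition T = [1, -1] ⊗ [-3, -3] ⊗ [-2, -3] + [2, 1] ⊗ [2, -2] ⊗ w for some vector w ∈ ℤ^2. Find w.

w = [-2, 2]

Subtract the known terms from T to get the rank-1 residual R = [2, 1] ⊗ [2, -2] ⊗ w, so R[i,j,k] = a[i]·b[j]·w[k]. Pick indices with nonzero a[1]·b[1] = (2)·(2) = 4. Only the fibre through (1,1,·) is needed: R[1,1,:] = T[1,1,:] − Σₗ aₗ[1]bₗ[1]cₗ = [-2, 17] − (1)·(-3)·[-2, -3] = [-8, 8]. Then w[k] = R[1,1,k] / 4 for each k, giving w = [-8, 8] / 4 = [-2, 2].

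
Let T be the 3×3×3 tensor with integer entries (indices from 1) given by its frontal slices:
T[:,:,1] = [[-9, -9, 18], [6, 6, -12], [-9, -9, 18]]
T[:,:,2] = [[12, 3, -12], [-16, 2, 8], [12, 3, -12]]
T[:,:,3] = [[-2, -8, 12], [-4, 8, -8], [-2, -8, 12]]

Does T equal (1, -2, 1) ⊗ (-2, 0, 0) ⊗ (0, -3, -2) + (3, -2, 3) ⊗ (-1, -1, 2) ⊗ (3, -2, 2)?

Reconstruct entry (1,2,2) from the claimed factors: Σₗ aₗ[1]bₗ[2]cₗ[2] = (1)·(0)·(-3) + (3)·(-1)·(-2) = 6, but T[1,2,2] = 3. The claim is false.

No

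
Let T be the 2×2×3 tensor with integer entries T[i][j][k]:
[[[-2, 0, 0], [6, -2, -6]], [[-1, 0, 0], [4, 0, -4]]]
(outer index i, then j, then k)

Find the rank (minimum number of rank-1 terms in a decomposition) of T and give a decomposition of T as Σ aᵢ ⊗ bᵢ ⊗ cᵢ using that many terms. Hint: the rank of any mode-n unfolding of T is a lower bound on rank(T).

Lower bound: the mode-3 unfolding of T (rows indexed by k, columns by (i,j) = (0,0), (0,1), (1,0), (1,1)) is [[-2, 6, -1, 4], [0, -2, 0, 0], [0, -6, 0, -4]].
There the 3×3 minor on rows k ∈ {0, 1, 2}, columns (i,j) ∈ {(0,0), (0,1), (1,1)} is det [[-2, 6, 4], [0, -2, 0], [0, -6, -4]] = -16 ≠ 0, so this unfolding has rank ≥ 3; CP rank is at least every unfolding rank, so rank(T) ≥ 3. (This is only a lower bound: in general the CP rank may exceed every unfolding rank, so we still need to exhibit 3 rank-1 terms summing to T.)
Upper bound: T is a sum of 3 rank-1 terms, T = [1, 1] ⊗ [0, 1] ⊗ [2, 2, -2] + [2, 1] ⊗ [0, 1] ⊗ [1, -2, -2] + [2, 1] ⊗ [1, -1] ⊗ [-1, 0, 0] (one valid choice — decompositions are not unique — normalised so each a, b is primitive with positive first nonzero entry; check it by expanding all entries), so rank(T) ≤ 3.
These bounds meet, so rank(T) = 3.

rank(T) = 3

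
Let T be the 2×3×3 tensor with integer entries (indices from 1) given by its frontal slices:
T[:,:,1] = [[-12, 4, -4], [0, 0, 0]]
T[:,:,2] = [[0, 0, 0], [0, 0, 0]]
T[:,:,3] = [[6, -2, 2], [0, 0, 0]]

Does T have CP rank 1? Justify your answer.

Yes

If T = a ⊗ b ⊗ c then every fibre of T is a multiple of the corresponding factor, so read the factors off the fibres through the nonzero entry T[1,1,1] = -12.
The mode-1 fibre T[:,1,1] = [-12, 0] gives a = [1, 0] (primitive direction); the mode-2 fibre T[1,:,1] = [-12, 4, -4] gives b = [3, -1, 1]; then c[k] = T[1,1,k] / (a[1]·b[1]) = [-12, 0, 6] / 3 = [-4, 0, 2].
Expanding [1, 0] ⊗ [3, -1, 1] ⊗ [-4, 0, 2] reproduces all 18 entries of T, so T = [1, 0] ⊗ [3, -1, 1] ⊗ [-4, 0, 2] and rank(T) ≤ 1.
Equivalently every frontal slice T[:,:,k] is c[k] times the rank-1 matrix [1, 0] ⊗ [3, -1, 1]. So T has rank 1 (it is nonzero).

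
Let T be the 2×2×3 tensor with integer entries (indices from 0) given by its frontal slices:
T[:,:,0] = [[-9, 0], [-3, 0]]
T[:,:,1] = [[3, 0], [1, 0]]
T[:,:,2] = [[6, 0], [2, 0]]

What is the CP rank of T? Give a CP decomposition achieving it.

Lower bound: T ≠ 0 (e.g. T[0,0,0] = -9), so rank(T) ≥ 1.
Upper bound: if T = a (x) b (x) c then every fibre of T is a multiple of the corresponding factor, so read the factors off the fibres through the nonzero entry T[0,0,0] = -9.
The mode-1 fibre T[:,0,0] = [-9, -3] gives a = [3, 1] (primitive direction); the mode-2 fibre T[0,:,0] = [-9, 0] gives b = [1, 0]; then c[k] = T[0,0,k] / (a[0]·b[0]) = [-9, 3, 6] / 3 = [-3, 1, 2].
Expanding [3, 1] (x) [1, 0] (x) [-3, 1, 2] reproduces all 12 entries of T, so T = [3, 1] (x) [1, 0] (x) [-3, 1, 2] and rank(T) ≤ 1.
These bounds meet, so rank(T) = 1.

rank(T) = 1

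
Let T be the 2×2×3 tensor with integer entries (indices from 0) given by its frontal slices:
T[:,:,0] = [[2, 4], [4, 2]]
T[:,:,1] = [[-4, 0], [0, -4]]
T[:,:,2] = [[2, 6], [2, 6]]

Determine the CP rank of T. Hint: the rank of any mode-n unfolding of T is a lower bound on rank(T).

Lower bound: the mode-3 unfolding of T (rows indexed by k, columns by (i,j) = (0,0), (0,1), (1,0), (1,1)) is [[2, 4, 4, 2], [-4, 0, 0, -4], [2, 6, 2, 6]].
There the 3×3 minor on rows k ∈ {0, 1, 2}, columns (i,j) ∈ {(0,0), (0,1), (1,0)} is det [[2, 4, 4], [-4, 0, 0], [2, 6, 2]] = -64 ≠ 0, so this unfolding has rank ≥ 3; CP rank is at least every unfolding rank, so rank(T) ≥ 3. (Unfolding ranks only ever bound the CP rank from below — rank(T) can be strictly larger than all of them — so the matching upper bound has to come from an explicit 3-term decomposition.)
Upper bound: T is a sum of 3 rank-1 terms, T = [0, 1] ⊗ [1, -1] ⊗ [2, 4, 0] + [1, 1] ⊗ [0, 1] ⊗ [2, 4, 4] + [1, 1] ⊗ [1, 1] ⊗ [2, -4, 2] (written with every a and b primitive with positive leading entry and the scale carried by c; CP decompositions are not unique, and this one is verified by expanding entrywise), so rank(T) ≤ 3.
These bounds meet, so rank(T) = 3.

3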